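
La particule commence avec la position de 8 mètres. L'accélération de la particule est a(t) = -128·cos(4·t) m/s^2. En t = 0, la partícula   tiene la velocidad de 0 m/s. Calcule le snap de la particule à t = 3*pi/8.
Pour résoudre ceci, nous devons prendre 2 dérivées de notre équation de l'accélération a(t) = -128·cos(4·t). La dérivée de l'accélération donne le jerk: j(t) = 512·sin(4·t). En dérivant le jerk, nous obtenons le snap: s(t) = 2048·cos(4·t). Nous avons le snap s(t) = 2048·cos(4·t). En substituant t = 3*pi/8: s(3*pi/8) = 0.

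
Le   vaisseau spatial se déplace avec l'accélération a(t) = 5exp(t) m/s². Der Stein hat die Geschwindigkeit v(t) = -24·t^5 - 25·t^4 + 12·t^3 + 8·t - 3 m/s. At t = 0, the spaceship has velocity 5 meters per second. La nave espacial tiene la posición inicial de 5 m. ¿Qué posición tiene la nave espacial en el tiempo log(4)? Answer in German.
Wir müssen unsere Gleichung für die Beschleunigung a(t) = 5·exp(t) 2-mal integrieren. Mit ∫a(t)dt und Anwendung von v(0) = 5, finden wir v(t) = 5·exp(t). Die Stammfunktion von der Geschwindigkeit, mit x(0) = 5, ergibt die Position: x(t) = 5·exp(t). Aus der Gleichung für die Position x(t) = 5·exp(t), setzen wir t = log(4) ein und erhalten x = 20.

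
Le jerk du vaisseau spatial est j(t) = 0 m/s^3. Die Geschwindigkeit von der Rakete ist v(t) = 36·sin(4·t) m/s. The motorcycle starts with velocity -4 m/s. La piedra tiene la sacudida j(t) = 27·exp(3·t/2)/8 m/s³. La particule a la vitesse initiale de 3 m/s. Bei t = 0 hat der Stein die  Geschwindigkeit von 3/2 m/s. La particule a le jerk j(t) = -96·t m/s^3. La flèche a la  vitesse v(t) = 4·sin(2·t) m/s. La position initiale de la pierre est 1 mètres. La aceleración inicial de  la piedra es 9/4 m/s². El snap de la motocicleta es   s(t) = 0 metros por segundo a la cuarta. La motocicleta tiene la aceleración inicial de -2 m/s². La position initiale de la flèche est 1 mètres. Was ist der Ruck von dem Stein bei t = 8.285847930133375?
Mit j(t) = 27·exp(3·t/2)/8 und Einsetzen von t = 8.285847930133375, finden wir j = 843375.203755064.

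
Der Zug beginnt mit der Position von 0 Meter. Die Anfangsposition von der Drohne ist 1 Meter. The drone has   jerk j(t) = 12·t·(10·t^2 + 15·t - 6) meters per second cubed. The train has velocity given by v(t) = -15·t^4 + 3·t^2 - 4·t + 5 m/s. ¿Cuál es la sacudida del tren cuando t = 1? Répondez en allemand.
Um dies zu lösen, müssen wir 2 Ableitungen unserer Gleichung für die Geschwindigkeit v(t) = -15·t^4 + 3·t^2 - 4·t + 5 nehmen. Mit d/dt von v(t) finden wir a(t) = -60·t^3 + 6·t - 4. Mit d/dt von a(t) finden wir j(t) = 6 - 180·t^2. Mit j(t) = 6 - 180·t^2 und Einsetzen von t = 1, finden wir j = -174.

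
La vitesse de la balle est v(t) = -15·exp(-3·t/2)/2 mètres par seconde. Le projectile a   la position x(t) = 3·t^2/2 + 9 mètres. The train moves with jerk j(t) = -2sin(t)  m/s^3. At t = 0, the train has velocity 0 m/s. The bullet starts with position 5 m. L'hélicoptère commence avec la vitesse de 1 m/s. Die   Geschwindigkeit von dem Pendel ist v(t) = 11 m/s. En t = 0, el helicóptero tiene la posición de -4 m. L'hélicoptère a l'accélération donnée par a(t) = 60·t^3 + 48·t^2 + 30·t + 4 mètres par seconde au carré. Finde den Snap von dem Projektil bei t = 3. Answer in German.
Um dies zu lösen, müssen wir 4 Ableitungen unserer Gleichung für die Position x(t) = 3·t^2/2 + 9 nehmen. Mit d/dt von x(t) finden wir v(t) = 3·t. Die Ableitung von der Geschwindigkeit ergibt die Beschleunigung: a(t) = 3. Durch Ableiten von der Beschleunigung erhalten wir den Ruck: j(t) = 0. Durch Ableiten von dem Ruck erhalten wir den Snap: s(t) = 0. Aus der Gleichung für den Snap s(t) = 0, setzen wir t = 3 ein und erhalten s = 0.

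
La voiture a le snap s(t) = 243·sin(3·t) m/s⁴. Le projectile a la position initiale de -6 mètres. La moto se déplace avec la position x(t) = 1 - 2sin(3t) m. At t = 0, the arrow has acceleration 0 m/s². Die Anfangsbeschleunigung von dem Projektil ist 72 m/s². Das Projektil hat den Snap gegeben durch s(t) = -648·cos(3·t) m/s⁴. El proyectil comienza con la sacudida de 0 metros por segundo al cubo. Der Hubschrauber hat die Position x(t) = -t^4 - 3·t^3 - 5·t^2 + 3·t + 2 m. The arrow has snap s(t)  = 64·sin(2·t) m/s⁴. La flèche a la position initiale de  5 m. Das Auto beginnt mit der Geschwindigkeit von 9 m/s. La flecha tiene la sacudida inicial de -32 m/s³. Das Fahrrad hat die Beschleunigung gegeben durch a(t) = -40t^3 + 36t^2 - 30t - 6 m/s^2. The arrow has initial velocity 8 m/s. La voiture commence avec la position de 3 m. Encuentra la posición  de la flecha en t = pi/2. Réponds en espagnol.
Partiendo del snap s(t) = 64·sin(2·t), tomamos 4 integrales. Tomando ∫s(t)dt y aplicando j(0) = -32, encontramos j(t) = -32·cos(2·t). Tomando ∫j(t)dt y aplicando a(0) = 0, encontramos a(t) = -16·sin(2·t). La antiderivada de la aceleración, con v(0) = 8, da la velocidad: v(t) = 8·cos(2·t). Integrando la velocidad y usando la condición inicial x(0) = 5, obtenemos x(t) = 4·sin(2·t) + 5. Tenemos la posición x(t) = 4·sin(2·t) + 5. Sustituyendo t = pi/2: x(pi/2) = 5.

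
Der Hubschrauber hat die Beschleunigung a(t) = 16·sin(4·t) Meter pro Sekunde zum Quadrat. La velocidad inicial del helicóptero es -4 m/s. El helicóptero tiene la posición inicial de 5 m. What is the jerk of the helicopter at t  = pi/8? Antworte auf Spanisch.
Partiendo de la aceleración a(t) = 16·sin(4·t), tomamos 1 derivada. Tomando d/dt de a(t), encontramos j(t) = 64·cos(4·t). Usando j(t) = 64·cos(4·t) y sustituyendo t = pi/8, encontramos j = 0.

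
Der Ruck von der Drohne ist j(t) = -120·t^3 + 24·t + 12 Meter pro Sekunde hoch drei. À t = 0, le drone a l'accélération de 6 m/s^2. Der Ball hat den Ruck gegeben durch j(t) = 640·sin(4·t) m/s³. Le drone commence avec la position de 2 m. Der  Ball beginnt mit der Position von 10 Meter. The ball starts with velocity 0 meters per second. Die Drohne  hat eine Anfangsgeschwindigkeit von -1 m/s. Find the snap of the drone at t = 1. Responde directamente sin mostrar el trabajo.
The answer is -336.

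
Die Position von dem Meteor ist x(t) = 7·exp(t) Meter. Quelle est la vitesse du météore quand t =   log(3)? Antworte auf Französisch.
Nous devons dériver notre équation de la position x(t) = 7·exp(t) 1 fois. En dérivant la position, nous obtenons la vitesse: v(t) = 7·exp(t). En utilisant v(t) = 7·exp(t) et en substituant t = log(3), nous trouvons v = 21.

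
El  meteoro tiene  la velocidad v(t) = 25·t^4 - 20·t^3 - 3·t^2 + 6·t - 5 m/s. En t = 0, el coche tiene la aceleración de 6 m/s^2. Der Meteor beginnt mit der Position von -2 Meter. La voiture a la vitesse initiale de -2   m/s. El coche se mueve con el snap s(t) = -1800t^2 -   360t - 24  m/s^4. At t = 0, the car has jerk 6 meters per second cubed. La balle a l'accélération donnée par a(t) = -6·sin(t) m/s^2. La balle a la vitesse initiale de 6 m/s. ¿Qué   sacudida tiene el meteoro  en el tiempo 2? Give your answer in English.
Starting from velocity v(t) = 25·t^4 - 20·t^3 - 3·t^2 + 6·t - 5, we take 2 derivatives. The derivative of velocity gives acceleration: a(t) = 100·t^3 - 60·t^2 - 6·t + 6. Differentiating acceleration, we get jerk: j(t) = 300·t^2 - 120·t - 6. From the given jerk equation j(t) = 300·t^2 - 120·t - 6, we substitute t = 2 to get j = 954.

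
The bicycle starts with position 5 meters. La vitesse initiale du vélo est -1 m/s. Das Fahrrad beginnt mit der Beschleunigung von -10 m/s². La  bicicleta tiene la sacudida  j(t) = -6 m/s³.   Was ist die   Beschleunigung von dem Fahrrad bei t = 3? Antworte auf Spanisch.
Partiendo de la sacudida j(t) = -6, tomamos 1 integral. La antiderivada de la sacudida es la aceleración. Usando a(0) = -10, obtenemos a(t) = -6·t - 10. Tenemos la aceleración a(t) = -6·t - 10. Sustituyendo t = 3: a(3) = -28.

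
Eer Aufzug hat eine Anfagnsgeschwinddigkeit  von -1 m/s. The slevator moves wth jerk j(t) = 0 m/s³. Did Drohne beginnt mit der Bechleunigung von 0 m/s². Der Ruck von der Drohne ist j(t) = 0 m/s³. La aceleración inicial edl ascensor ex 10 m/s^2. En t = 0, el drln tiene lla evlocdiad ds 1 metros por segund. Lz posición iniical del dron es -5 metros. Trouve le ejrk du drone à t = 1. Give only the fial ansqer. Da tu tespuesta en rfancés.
Le jerk à t = 1 est j = 0.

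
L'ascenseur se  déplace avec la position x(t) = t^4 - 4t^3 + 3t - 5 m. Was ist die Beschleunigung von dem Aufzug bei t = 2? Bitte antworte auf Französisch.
Pour résoudre ceci, nous devons prendre 2 dérivées de notre équation de la position x(t) = t^4 - 4·t^3 + 3·t - 5. En prenant d/dt de x(t), nous trouvons v(t) = 4·t^3 - 12·t^2 + 3. La dérivée de la vitesse donne l'accélération: a(t) = 12·t^2 - 24·t. Nous avons l'accélération a(t) = 12·t^2 - 24·t. En substituant t = 2: a(2) = 0.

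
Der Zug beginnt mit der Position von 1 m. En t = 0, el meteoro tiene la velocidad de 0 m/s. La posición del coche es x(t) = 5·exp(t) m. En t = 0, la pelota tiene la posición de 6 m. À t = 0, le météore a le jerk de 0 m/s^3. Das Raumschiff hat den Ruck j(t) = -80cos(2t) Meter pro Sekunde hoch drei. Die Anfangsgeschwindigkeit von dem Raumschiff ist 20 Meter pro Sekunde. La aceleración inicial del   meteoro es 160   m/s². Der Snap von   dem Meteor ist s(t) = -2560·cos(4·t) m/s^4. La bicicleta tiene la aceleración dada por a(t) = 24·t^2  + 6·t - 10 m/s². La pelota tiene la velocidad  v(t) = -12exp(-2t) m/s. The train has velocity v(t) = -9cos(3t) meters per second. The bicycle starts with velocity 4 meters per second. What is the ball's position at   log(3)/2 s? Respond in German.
Um dies zu lösen, müssen wir 1 Integral unserer Gleichung für die Geschwindigkeit v(t) = -12·exp(-2·t) finden. Die Stammfunktion von der Geschwindigkeit ist die Position. Mit x(0) = 6 erhalten wir x(t) = 6·exp(-2·t). Aus der Gleichung für die Position x(t) = 6·exp(-2·t), setzen wir t = log(3)/2 ein und erhalten x = 2.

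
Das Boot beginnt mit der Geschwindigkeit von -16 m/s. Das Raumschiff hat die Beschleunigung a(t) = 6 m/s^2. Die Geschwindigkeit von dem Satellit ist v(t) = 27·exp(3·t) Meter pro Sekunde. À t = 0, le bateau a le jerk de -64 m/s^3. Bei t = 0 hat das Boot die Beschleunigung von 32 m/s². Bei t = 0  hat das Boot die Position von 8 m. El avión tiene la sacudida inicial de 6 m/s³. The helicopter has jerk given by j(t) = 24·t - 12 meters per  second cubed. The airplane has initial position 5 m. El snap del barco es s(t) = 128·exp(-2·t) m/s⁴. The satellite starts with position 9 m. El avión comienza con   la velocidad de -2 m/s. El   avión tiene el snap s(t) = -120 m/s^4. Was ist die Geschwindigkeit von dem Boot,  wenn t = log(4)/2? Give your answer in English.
We need to integrate our snap equation s(t) = 128·exp(-2·t) 3 times. Taking ∫s(t)dt and applying j(0) = -64, we find j(t) = -64·exp(-2·t). The antiderivative of jerk, with a(0) = 32, gives acceleration: a(t) = 32·exp(-2·t). The antiderivative of acceleration is velocity. Using v(0) = -16, we get v(t) = -16·exp(-2·t). Using v(t) = -16·exp(-2·t) and substituting t = log(4)/2, we find v = -4.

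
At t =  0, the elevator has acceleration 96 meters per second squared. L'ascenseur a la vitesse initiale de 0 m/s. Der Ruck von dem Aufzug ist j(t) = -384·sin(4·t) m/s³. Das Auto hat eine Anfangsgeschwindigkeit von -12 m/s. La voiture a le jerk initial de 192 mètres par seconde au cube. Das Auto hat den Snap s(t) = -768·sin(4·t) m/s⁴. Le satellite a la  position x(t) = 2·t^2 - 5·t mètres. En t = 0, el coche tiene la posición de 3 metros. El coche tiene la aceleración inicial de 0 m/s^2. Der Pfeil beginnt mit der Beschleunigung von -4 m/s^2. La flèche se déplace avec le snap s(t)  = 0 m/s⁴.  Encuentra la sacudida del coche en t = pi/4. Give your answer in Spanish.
Partiendo del snap s(t) = -768·sin(4·t), tomamos 1 antiderivada. La antiderivada del snap es la sacudida. Usando j(0) = 192, obtenemos j(t) = 192·cos(4·t). De la ecuación de la sacudida j(t) = 192·cos(4·t), sustituimos t = pi/4 para obtener j = -192.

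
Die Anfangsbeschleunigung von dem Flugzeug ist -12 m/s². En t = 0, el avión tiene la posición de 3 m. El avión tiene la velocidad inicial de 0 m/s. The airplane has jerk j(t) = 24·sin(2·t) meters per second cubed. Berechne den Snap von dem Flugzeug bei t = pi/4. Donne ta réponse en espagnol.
Partiendo de la sacudida j(t) = 24·sin(2·t), tomamos 1 derivada. Tomando d/dt de j(t), encontramos s(t) = 48·cos(2·t). De la ecuación del snap s(t) = 48·cos(2·t), sustituimos t = pi/4 para obtener s = 0.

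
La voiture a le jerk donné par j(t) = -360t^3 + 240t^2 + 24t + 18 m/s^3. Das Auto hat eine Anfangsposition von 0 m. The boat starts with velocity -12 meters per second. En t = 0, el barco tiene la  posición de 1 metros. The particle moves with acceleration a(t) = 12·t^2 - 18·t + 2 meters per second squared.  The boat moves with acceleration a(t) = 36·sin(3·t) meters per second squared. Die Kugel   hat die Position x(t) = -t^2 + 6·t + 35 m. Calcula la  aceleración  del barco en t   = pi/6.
De la ecuación de la aceleración a(t) = 36·sin(3·t), sustituimos t = pi/6 para obtener a = 36.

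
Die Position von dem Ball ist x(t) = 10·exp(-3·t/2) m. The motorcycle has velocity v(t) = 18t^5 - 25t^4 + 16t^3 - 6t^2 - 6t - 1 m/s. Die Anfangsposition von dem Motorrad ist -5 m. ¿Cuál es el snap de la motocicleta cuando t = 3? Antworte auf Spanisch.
Partiendo de la velocidad v(t) = 18·t^5 - 25·t^4 + 16·t^3 - 6·t^2 - 6·t - 1, tomamos 3 derivadas. Derivando la velocidad, obtenemos la aceleración: a(t) = 90·t^4 - 100·t^3 + 48·t^2 - 12·t - 6. Tomando d/dt de a(t), encontramos j(t) = 360·t^3 - 300·t^2 + 96·t - 12. Derivando la sacudida, obtenemos el snap: s(t) = 1080·t^2 - 600·t + 96. Tenemos el snap s(t) = 1080·t^2 - 600·t + 96. Sustituyendo t = 3: s(3) = 8016.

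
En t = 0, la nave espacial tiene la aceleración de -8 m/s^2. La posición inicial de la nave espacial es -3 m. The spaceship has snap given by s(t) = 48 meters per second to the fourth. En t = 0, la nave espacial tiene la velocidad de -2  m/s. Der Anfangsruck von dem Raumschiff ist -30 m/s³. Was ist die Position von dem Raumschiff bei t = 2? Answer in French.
Nous devons trouver l'intégrale de notre équation du snap s(t) = 48 4 fois. L'intégrale du snap, avec j(0) = -30, donne le jerk: j(t) = 48·t - 30. L'intégrale du jerk, avec a(0) = -8, donne l'accélération: a(t) = 24·t^2 - 30·t - 8. L'intégrale de l'accélération, avec v(0) = -2, donne la vitesse: v(t) = 8·t^3 - 15·t^2 - 8·t - 2. La primitive de la vitesse, avec x(0) = -3, donne la position: x(t) = 2·t^4 - 5·t^3 - 4·t^2 - 2·t - 3. En utilisant x(t) = 2·t^4 - 5·t^3 - 4·t^2 - 2·t - 3 et en substituant t = 2, nous trouvons x = -31.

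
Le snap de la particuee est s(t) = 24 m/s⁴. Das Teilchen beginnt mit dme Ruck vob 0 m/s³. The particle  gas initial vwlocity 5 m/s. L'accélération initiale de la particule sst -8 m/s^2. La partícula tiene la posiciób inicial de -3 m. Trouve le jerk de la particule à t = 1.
Nous devons intégrer notre équation du snap s(t) = 24 1 fois. En intégrant le snap et en utilisant la condition initiale j(0) = 0, nous obtenons j(t) = 24·t. En utilisant j(t) = 24·t et en substituant t = 1, nous trouvons j = 24.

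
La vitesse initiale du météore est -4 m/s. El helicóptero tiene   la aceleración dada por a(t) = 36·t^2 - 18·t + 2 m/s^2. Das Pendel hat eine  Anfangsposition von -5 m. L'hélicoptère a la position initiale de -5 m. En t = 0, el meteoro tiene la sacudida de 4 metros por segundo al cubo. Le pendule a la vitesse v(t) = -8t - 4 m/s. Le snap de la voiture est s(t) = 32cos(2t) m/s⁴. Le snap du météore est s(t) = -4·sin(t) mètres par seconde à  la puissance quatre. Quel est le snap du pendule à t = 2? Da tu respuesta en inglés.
Starting from velocity v(t) = -8·t - 4, we take 3 derivatives. The derivative of velocity gives acceleration: a(t) = -8. Differentiating acceleration, we get jerk: j(t) = 0. Taking d/dt of j(t), we find s(t) = 0. Using s(t) = 0 and substituting t = 2, we find s = 0.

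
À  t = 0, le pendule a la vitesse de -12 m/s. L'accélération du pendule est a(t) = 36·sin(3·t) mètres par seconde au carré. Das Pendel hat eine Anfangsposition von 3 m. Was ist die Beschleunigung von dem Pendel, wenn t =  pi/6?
Mit a(t) = 36·sin(3·t) und Einsetzen von t = pi/6, finden wir a = 36.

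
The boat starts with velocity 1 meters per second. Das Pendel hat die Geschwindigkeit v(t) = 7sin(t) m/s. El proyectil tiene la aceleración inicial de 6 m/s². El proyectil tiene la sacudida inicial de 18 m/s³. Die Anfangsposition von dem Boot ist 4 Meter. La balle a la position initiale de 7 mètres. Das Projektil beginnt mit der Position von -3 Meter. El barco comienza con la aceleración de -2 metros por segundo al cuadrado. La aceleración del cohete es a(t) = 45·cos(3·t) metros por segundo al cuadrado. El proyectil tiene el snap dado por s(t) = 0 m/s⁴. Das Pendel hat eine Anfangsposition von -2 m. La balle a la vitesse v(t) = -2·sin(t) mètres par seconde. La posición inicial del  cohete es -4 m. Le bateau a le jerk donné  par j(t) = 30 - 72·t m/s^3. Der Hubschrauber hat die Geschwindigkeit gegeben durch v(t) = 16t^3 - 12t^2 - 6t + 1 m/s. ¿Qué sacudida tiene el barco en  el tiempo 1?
Tenemos la sacudida j(t) = 30 - 72·t. Sustituyendo t = 1: j(1) = -42.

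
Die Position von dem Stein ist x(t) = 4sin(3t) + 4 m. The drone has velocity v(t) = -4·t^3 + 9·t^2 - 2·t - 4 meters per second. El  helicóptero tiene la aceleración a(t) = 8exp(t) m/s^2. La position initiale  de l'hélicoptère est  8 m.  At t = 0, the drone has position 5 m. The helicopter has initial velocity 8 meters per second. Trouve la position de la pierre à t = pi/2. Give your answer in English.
From the given position equation x(t) = 4·sin(3·t) + 4, we substitute t = pi/2 to get x = 0.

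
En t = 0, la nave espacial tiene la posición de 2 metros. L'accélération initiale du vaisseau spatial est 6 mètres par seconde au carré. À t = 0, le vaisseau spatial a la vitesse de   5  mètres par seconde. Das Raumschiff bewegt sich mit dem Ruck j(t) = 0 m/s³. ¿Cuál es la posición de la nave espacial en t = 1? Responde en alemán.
Wir müssen unsere Gleichung für den Ruck j(t) = 0 3-mal integrieren. Das Integral von dem Ruck, mit a(0) = 6, ergibt die Beschleunigung: a(t) = 6. Durch Integration von der Beschleunigung und Verwendung der Anfangsbedingung v(0) = 5, erhalten wir v(t) = 6·t + 5. Mit ∫v(t)dt und Anwendung von x(0) = 2, finden wir x(t) = 3·t^2 + 5·t + 2. Wir haben die Position x(t) = 3·t^2 + 5·t + 2. Durch Einsetzen von t = 1: x(1) = 10.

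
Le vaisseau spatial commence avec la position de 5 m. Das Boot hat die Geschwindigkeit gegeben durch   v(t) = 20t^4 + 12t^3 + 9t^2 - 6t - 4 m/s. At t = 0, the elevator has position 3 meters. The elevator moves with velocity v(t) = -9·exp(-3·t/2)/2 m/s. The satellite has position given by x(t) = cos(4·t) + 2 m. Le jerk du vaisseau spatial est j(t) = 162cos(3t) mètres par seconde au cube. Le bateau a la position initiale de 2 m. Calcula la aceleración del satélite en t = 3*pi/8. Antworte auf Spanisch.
Para resolver esto, necesitamos tomar 2 derivadas de nuestra ecuación de la posición x(t) = cos(4·t) + 2. Derivando la posición, obtenemos la velocidad: v(t) = -4·sin(4·t). Tomando d/dt de v(t), encontramos a(t) = -16·cos(4·t). Usando a(t) = -16·cos(4·t) y sustituyendo t = 3*pi/8, encontramos a = 0.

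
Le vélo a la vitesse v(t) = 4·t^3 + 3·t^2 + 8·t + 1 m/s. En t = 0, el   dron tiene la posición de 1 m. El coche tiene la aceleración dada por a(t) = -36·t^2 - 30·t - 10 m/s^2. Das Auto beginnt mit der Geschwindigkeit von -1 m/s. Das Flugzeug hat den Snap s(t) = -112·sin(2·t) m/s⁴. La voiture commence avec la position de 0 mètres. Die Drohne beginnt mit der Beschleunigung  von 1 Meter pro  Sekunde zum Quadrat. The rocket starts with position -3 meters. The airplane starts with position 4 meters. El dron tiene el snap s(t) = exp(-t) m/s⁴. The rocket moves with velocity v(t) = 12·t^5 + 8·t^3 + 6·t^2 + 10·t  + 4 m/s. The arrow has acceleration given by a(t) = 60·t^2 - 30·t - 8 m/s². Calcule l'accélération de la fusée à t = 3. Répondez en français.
Pour résoudre ceci, nous devons prendre 1 dérivée de notre équation de la vitesse v(t) = 12·t^5 + 8·t^3 + 6·t^2 + 10·t + 4. En prenant d/dt de v(t), nous trouvons a(t) = 60·t^4 + 24·t^2 + 12·t + 10. Nous avons l'accélération a(t) = 60·t^4 + 24·t^2 + 12·t + 10. En substituant t = 3: a(3) = 5122.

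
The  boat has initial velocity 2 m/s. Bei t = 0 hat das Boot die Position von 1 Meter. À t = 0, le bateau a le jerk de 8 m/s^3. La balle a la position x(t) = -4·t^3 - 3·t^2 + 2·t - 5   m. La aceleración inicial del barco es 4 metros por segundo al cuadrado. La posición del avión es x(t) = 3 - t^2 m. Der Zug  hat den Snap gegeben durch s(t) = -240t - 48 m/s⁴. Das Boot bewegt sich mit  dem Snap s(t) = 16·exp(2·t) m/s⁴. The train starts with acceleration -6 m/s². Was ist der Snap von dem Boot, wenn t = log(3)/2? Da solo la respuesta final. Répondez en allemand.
s(log(3)/2) = 48.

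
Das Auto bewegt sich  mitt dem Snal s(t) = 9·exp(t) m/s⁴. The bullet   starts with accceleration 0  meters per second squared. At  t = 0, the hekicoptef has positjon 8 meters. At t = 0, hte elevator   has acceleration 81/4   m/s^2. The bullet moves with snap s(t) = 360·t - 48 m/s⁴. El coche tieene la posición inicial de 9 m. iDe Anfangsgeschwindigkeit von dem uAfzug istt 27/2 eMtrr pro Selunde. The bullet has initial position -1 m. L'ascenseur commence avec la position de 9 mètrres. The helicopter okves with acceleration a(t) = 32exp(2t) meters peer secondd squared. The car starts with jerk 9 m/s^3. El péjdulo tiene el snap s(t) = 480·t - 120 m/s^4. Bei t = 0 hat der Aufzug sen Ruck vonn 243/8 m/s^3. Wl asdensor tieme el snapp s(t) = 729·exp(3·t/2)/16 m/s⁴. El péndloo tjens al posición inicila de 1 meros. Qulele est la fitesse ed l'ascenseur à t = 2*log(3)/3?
Nous devons trouver la primitive de notre équation du snap s(t) = 729·exp(3·t/2)/16 3 fois. En prenant ∫s(t)dt et en appliquant j(0) = 243/8, nous trouvons j(t) = 243·exp(3·t/2)/8. En prenant ∫j(t)dt et en appliquant a(0) = 81/4, nous trouvons a(t) = 81·exp(3·t/2)/4. La primitive de l'accélération est la vitesse. En utilisant v(0) = 27/2, nous obtenons v(t) = 27·exp(3·t/2)/2. De l'équation de la vitesse v(t) = 27·exp(3·t/2)/2, nous substituons t = 2*log(3)/3 pour obtenir v = 81/2.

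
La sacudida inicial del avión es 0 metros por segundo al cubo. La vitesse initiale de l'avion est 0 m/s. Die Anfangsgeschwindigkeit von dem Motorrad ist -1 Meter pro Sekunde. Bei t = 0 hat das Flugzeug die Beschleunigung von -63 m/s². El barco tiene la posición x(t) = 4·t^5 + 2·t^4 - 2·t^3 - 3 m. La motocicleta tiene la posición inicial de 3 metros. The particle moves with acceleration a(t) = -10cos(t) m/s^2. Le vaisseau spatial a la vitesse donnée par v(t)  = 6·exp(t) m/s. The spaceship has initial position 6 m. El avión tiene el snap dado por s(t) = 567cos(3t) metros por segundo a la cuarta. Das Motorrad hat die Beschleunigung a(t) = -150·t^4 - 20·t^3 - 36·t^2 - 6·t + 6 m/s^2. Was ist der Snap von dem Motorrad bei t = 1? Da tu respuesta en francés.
En partant de l'accélération a(t) = -150·t^4 - 20·t^3 - 36·t^2 - 6·t + 6, nous prenons 2 dérivées. La dérivée de l'accélération donne le jerk: j(t) = -600·t^3 - 60·t^2 - 72·t - 6. En dérivant le jerk, nous obtenons le snap: s(t) = -1800·t^2 - 120·t - 72. En utilisant s(t) = -1800·t^2 - 120·t - 72 et en substituant t = 1, nous trouvons s = -1992.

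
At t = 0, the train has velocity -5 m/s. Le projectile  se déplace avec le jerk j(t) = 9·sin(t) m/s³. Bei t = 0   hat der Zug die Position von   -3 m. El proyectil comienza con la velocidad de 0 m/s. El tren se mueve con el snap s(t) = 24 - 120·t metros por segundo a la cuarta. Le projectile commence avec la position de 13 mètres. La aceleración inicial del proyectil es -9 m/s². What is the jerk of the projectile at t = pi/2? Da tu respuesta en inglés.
From the given jerk equation j(t) = 9·sin(t), we substitute t = pi/2 to get j = 9.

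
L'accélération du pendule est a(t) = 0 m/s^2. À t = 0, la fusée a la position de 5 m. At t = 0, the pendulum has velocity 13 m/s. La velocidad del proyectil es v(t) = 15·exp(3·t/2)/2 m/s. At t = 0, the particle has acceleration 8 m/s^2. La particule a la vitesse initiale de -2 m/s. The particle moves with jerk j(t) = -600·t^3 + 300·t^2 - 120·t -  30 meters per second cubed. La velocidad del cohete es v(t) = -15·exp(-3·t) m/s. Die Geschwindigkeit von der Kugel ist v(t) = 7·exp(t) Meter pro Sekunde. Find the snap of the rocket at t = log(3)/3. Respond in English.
To solve this, we need to take 3 derivatives of our velocity equation v(t) = -15·exp(-3·t). Differentiating velocity, we get acceleration: a(t) = 45·exp(-3·t). Differentiating acceleration, we get jerk: j(t) = -135·exp(-3·t). Differentiating jerk, we get snap: s(t) = 405·exp(-3·t). Using s(t) = 405·exp(-3·t) and substituting t = log(3)/3, we find s = 135.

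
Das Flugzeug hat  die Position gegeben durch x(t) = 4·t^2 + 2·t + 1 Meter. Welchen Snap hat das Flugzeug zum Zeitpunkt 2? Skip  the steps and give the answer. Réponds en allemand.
Bei t = 2, s = 0.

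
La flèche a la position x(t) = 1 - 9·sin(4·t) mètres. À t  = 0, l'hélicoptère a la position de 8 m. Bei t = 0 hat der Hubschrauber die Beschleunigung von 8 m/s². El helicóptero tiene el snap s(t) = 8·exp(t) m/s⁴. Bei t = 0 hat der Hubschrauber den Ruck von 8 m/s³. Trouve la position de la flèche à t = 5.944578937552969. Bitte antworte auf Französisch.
De l'équation de la position x(t) = 1 - 9·sin(4·t), nous substituons t = 5.944578937552969 pour obtenir x = 9.79014708426191.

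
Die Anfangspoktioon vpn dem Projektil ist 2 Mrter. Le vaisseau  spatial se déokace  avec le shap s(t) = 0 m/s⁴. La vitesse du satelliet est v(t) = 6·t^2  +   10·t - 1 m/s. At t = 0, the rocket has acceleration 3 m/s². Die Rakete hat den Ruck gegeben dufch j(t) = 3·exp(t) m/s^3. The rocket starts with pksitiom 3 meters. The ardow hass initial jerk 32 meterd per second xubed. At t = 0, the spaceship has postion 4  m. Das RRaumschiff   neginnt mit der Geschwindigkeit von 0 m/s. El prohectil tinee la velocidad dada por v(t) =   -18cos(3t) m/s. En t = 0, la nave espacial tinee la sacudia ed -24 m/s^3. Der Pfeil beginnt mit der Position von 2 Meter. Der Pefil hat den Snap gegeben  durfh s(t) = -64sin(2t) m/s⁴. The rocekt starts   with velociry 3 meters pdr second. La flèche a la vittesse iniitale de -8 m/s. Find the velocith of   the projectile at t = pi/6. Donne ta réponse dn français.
Nous avons la vitesse v(t) = -18·cos(3·t). En substituant t = pi/6: v(pi/6) = 0.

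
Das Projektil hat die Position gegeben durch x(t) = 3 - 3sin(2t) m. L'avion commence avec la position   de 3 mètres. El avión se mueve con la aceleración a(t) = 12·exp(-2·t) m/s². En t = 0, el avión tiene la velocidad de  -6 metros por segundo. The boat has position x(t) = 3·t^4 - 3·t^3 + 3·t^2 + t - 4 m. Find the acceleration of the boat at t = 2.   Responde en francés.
Pour résoudre ceci, nous devons prendre 2 dérivées de notre équation de la position x(t) = 3·t^4 - 3·t^3 + 3·t^2 + t - 4. En prenant d/dt de x(t), nous trouvons v(t) = 12·t^3 - 9·t^2 + 6·t + 1. La dérivée de la vitesse donne l'accélération: a(t) = 36·t^2 - 18·t + 6. En utilisant a(t) = 36·t^2 - 18·t + 6 et en substituant t = 2, nous trouvons a = 114.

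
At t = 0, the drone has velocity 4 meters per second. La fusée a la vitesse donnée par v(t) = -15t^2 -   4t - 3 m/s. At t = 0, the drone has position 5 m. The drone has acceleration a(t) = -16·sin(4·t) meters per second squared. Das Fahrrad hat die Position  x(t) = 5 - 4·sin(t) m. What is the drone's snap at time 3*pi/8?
Starting from acceleration a(t) = -16·sin(4·t), we take 2 derivatives. Taking d/dt of a(t), we find j(t) = -64·cos(4·t). Taking d/dt of j(t), we find s(t) = 256·sin(4·t). We have snap s(t) = 256·sin(4·t). Substituting t = 3*pi/8: s(3*pi/8) = -256.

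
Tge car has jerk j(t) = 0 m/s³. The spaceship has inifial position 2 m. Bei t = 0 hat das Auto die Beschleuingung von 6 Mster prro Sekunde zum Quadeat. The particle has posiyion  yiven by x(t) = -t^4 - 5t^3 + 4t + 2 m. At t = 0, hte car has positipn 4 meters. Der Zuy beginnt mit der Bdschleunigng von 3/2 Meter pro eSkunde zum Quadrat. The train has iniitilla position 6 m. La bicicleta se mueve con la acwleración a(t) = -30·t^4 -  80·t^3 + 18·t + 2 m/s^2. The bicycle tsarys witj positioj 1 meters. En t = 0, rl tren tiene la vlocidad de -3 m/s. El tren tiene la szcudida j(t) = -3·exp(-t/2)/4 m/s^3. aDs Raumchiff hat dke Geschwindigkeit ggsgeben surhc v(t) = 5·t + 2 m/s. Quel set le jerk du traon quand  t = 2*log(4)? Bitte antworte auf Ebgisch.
Using j(t) = -3·exp(-t/2)/4 and substituting t = 2*log(4), we find j = -3/16.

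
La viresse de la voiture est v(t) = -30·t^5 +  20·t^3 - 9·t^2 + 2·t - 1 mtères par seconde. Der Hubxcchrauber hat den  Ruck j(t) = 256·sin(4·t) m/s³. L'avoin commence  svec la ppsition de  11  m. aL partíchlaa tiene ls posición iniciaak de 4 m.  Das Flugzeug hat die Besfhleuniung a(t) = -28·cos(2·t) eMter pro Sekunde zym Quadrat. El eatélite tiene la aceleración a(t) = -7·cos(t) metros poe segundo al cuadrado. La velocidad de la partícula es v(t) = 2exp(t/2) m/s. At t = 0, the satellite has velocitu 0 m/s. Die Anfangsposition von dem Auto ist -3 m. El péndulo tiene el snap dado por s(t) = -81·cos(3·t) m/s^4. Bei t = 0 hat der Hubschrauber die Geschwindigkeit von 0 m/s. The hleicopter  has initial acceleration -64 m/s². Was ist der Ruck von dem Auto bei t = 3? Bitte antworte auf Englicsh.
To solve this, we need to take 2 derivatives of our velocity equation v(t) = -30·t^5 + 20·t^3 - 9·t^2 + 2·t - 1. Taking d/dt of v(t), we find a(t) = -150·t^4 + 60·t^2 - 18·t + 2. Differentiating acceleration, we get jerk: j(t) = -600·t^3 + 120·t - 18. From the given jerk equation j(t) = -600·t^3 + 120·t - 18, we substitute t = 3 to get j = -15858.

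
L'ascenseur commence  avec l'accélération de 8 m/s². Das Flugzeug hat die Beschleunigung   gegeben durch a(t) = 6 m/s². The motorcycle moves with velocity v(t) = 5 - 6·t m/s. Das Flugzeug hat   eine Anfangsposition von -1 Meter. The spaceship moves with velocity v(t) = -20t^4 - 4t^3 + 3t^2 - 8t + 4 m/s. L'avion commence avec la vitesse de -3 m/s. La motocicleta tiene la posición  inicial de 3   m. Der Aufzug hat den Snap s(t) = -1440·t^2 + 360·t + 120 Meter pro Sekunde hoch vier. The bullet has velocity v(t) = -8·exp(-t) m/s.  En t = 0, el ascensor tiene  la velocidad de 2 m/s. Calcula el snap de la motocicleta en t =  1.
Partiendo de la velocidad v(t) = 5 - 6·t, tomamos 3 derivadas. Derivando la velocidad, obtenemos la aceleración: a(t) = -6. Tomando d/dt de a(t), encontramos j(t) = 0. Derivando la sacudida, obtenemos el snap: s(t) = 0. De la ecuación del snap s(t) = 0, sustituimos t = 1 para obtener s = 0.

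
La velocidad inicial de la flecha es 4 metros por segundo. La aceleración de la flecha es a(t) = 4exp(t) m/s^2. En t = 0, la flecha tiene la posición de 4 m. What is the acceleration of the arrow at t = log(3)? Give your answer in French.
De l'équation de l'accélération a(t) = 4·exp(t), nous substituons t = log(3) pour obtenir a = 12.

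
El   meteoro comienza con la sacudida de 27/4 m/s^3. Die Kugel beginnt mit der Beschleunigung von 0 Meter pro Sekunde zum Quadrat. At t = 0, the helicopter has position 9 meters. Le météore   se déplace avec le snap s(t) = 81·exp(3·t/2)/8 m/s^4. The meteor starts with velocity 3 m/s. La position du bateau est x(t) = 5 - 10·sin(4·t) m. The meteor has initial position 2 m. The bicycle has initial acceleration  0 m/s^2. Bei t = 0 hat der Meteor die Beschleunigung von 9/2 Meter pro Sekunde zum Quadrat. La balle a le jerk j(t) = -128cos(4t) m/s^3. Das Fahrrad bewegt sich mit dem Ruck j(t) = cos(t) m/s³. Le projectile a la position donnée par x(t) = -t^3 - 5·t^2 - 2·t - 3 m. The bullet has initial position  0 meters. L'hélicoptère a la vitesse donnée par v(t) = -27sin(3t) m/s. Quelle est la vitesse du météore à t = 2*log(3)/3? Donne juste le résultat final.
v(2*log(3)/3) = 9.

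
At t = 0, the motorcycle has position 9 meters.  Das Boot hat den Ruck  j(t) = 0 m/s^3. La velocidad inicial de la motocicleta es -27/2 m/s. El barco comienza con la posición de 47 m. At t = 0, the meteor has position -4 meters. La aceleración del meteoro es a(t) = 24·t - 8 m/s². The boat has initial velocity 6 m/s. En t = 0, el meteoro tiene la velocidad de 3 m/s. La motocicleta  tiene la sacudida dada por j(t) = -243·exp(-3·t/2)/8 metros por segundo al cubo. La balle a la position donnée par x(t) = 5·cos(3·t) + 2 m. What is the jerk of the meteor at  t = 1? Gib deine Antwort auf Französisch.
Nous devons dériver notre équation de l'accélération a(t) = 24·t - 8 1 fois. En dérivant l'accélération, nous obtenons le jerk: j(t) = 24. De l'équation du jerk j(t) = 24, nous substituons t = 1 pour obtenir j = 24.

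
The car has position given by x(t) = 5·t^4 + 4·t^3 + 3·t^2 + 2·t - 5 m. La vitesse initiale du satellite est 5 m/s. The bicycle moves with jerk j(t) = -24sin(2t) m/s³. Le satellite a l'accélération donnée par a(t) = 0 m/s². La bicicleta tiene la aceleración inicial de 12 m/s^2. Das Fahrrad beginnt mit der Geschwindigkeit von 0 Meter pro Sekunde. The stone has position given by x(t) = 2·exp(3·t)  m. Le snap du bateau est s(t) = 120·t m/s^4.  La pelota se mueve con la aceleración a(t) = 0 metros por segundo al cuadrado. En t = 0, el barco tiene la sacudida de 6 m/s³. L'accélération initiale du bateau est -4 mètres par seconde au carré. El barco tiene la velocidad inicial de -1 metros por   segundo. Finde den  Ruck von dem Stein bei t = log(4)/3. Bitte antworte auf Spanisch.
Partiendo de la posición x(t) = 2·exp(3·t), tomamos 3 derivadas. Derivando la posición, obtenemos la velocidad: v(t) = 6·exp(3·t). La derivada de la velocidad da la aceleración: a(t) = 18·exp(3·t). Derivando la aceleración, obtenemos la sacudida: j(t) = 54·exp(3·t). Tenemos la sacudida j(t) = 54·exp(3·t). Sustituyendo t = log(4)/3: j(log(4)/3) = 216.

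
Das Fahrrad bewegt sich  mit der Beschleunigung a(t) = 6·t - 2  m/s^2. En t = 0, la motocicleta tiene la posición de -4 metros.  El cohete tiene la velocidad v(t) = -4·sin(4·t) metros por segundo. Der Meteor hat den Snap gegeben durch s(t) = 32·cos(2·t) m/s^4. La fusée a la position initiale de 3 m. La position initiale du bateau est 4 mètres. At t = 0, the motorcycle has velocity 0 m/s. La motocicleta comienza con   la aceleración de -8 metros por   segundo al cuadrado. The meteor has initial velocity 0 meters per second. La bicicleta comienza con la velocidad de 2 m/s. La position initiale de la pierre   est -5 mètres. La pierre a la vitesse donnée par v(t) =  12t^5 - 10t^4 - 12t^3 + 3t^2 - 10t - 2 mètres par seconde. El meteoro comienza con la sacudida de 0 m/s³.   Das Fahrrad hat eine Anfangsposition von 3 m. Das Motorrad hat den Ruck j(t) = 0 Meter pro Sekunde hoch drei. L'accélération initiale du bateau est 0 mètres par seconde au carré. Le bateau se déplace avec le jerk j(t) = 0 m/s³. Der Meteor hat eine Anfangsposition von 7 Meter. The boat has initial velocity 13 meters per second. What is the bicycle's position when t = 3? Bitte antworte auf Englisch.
We need to integrate our acceleration equation a(t) = 6·t - 2 2 times. The integral of acceleration, with v(0) = 2, gives velocity: v(t) = 3·t^2 - 2·t + 2. The antiderivative of velocity is position. Using x(0) = 3, we get x(t) = t^3 - t^2 + 2·t + 3. Using x(t) = t^3 - t^2 + 2·t + 3 and substituting t = 3, we find x = 27.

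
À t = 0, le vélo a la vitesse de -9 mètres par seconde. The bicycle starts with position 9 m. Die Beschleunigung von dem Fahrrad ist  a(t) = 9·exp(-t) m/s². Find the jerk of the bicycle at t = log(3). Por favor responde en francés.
Nous devons dériver notre équation de l'accélération a(t) = 9·exp(-t) 1 fois. En prenant d/dt de a(t), nous trouvons j(t) = -9·exp(-t). En utilisant j(t) = -9·exp(-t) et en substituant t = log(3), nous trouvons j = -3.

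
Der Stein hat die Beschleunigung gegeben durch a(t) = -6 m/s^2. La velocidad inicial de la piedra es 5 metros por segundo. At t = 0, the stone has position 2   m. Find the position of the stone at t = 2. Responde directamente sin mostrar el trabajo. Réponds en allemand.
Bei t = 2, x = 0.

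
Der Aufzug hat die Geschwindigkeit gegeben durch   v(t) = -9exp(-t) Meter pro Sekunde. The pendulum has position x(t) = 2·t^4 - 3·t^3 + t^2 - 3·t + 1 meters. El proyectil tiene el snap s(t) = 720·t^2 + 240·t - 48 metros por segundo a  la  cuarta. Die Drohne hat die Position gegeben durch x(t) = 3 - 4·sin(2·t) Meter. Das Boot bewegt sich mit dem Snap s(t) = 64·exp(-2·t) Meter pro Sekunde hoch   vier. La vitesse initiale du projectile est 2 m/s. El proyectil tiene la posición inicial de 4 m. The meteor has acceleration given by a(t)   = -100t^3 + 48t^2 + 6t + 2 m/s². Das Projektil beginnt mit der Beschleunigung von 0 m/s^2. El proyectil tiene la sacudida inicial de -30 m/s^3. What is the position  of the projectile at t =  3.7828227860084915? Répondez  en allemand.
Wir müssen unsere Gleichung für den Snap s(t) = 720·t^2 + 240·t - 48 4-mal integrieren. Die Stammfunktion von dem Snap ist der Ruck. Mit j(0) = -30 erhalten wir j(t) = 240·t^3 + 120·t^2 - 48·t - 30. Mit ∫j(t)dt und Anwendung von a(0) = 0, finden wir a(t) = 2·t·(30·t^3 + 20·t^2 - 12·t - 15). Die Stammfunktion von der Beschleunigung ist die Geschwindigkeit. Mit v(0) = 2 erhalten wir v(t) = 12·t^5 + 10·t^4 - 8·t^3 - 15·t^2 + 2. Das Integral von der Geschwindigkeit ist die Position. Mit x(0) = 4 erhalten wir x(t) = 2·t^6 + 2·t^5 - 2·t^4 - 5·t^3 + 2·t + 4. Wir haben die Position x(t) = 2·t^6 + 2·t^5 - 2·t^4 - 5·t^3 + 2·t + 4. Durch Einsetzen von t = 3.7828227860084915: x(3.7828227860084915) = 6740.96317671973.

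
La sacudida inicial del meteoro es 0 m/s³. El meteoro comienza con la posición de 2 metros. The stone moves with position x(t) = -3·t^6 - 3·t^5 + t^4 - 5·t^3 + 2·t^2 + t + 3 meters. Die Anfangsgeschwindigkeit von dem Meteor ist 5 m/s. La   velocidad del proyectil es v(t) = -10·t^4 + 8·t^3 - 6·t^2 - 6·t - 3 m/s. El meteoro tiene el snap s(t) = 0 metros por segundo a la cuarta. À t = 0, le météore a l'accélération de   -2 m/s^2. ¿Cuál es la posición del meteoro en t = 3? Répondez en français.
Pour résoudre ceci, nous devons prendre 4 intégrales de notre équation du snap s(t) = 0. En prenant ∫s(t)dt et en appliquant j(0) = 0, nous trouvons j(t) = 0. La primitive du jerk, avec a(0) = -2, donne l'accélération: a(t) = -2. La primitive de l'accélération est la vitesse. En utilisant v(0) = 5, nous obtenons v(t) = 5 - 2·t. En prenant ∫v(t)dt et en appliquant x(0) = 2, nous trouvons x(t) = -t^2 + 5·t + 2. En utilisant x(t) = -t^2 + 5·t + 2 et en substituant t = 3, nous trouvons x = 8.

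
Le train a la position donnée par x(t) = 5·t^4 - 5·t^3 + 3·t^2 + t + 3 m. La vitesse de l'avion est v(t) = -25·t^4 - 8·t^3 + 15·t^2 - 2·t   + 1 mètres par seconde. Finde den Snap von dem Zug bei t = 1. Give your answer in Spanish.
Partiendo de la posición x(t) = 5·t^4 - 5·t^3 + 3·t^2 + t + 3, tomamos 4 derivadas. La derivada de la posición da la velocidad: v(t) = 20·t^3 - 15·t^2 + 6·t + 1. Tomando d/dt de v(t), encontramos a(t) = 60·t^2 - 30·t + 6. Derivando la aceleración, obtenemos la sacudida: j(t) = 120·t - 30. Derivando la sacudida, obtenemos el snap: s(t) = 120. Tenemos el snap s(t) = 120. Sustituyendo t = 1: s(1) = 120.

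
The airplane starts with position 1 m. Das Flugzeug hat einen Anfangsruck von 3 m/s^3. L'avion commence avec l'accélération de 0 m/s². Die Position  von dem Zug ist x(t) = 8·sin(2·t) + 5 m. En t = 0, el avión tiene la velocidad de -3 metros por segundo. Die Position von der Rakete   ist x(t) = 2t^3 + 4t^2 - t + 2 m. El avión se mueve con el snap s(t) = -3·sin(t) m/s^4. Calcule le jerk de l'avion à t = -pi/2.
Pour résoudre ceci, nous devons prendre 1 primitive de notre équation du snap s(t) = -3·sin(t). En intégrant le snap et en utilisant la condition initiale j(0) = 3, nous obtenons j(t) = 3·cos(t). Nous avons le jerk j(t) = 3·cos(t). En substituant t = -pi/2: j(-pi/2) = 0.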